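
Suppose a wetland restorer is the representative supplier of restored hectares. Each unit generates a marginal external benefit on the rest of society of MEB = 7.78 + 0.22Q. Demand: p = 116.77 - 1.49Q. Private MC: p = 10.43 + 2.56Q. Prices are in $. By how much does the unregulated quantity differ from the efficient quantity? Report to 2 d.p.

3.54 units

Market equilibrium (private): 10.43 + 2.56Q = 116.77 - 1.49Q → Q_m = 26.2568.
Social marginal cost = private MC − MEB = 2.65 + 2.34Q.
Set SMC = demand: 2.65 + 2.34Q = 116.77 - 1.49Q → Q* = 29.7963.
Gap = |26.2568 − 29.7963| = 3.5395.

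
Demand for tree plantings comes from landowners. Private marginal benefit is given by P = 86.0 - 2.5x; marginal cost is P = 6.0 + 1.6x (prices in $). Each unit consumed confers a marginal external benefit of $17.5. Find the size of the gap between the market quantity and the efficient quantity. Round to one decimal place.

4.3 units

Market equilibrium (private): 6.0 + 1.6x = 86.0 - 2.5x → x_m = 19.5122.
Social marginal benefit = demand + MEB = 103.5 - 2.5x.
Set SMB = MC: 103.5 - 2.5x = 6.0 + 1.6x → x* = 23.7805.
Gap = |19.5122 − 23.7805| = 4.2683.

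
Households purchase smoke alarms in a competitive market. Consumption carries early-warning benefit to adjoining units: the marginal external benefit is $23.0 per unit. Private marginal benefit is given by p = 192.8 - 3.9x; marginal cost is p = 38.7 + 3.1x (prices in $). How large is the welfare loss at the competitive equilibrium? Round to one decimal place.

Market equilibrium (private): 38.7 + 3.1x = 192.8 - 3.9x → x_m = 22.0143.
Social marginal benefit = demand + MEB = 215.8 - 3.9x.
Set SMB = MC: 215.8 - 3.9x = 38.7 + 3.1x → x* = 25.3000.
Height of the DWL triangle at x_m is SMB(x_m) − MC(x_m) = MEB(x_m) = 23.0000.
DWL = ½ × 3.2857 × 23.0000 = 37.7856.

DWL = $37.8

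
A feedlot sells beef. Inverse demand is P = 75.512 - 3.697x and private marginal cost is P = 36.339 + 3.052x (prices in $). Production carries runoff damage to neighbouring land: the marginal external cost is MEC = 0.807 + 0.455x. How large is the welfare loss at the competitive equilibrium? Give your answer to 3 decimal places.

Market equilibrium (private): 36.339 + 3.052x = 75.512 - 3.697x → x_m = 5.8043.
Social marginal cost = private MC + MEC = 37.146 + 3.507x.
Set SMC = demand: 37.146 + 3.507x = 75.512 - 3.697x → x* = 5.3257.
The loss is the area between SMC and demand from x* to x_m; with linear curves that's a triangle of height MEC(x_m).
DWL = ½ × 0.4786 × 3.4479 = 0.8251.

DWL = $0.825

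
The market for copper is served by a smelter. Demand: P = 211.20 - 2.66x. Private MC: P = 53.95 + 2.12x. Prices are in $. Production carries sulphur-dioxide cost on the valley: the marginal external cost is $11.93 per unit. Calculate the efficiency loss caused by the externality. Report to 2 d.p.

Market equilibrium (private): 53.95 + 2.12x = 211.20 - 2.66x → x_m = 32.8975.
Social marginal cost = private MC + MEC = 65.88 + 2.12x.
Set SMC = demand: 65.88 + 2.12x = 211.20 - 2.66x → x* = 30.4017.
Between x* and x_m the wedge SMC − demand runs linearly from 0 to MEC(x_m), so the loss is a triangle.
DWL = ½ × 2.4958 × 11.9300 = 14.8874.

DWL = $14.89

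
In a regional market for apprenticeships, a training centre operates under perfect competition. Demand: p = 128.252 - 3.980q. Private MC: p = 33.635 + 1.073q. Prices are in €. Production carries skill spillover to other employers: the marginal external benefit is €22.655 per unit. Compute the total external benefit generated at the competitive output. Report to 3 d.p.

€424.213

Market equilibrium (private): 33.635 + 1.073q = 128.252 - 3.980q → q_m = 18.7249.
Total external benefit = MEB × q_m = 22.655 × 18.7249 = 424.2126.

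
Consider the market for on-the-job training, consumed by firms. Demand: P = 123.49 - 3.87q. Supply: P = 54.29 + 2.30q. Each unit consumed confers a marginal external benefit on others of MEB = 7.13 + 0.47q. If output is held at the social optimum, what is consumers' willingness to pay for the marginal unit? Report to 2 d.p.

Social marginal benefit = demand + MEB = 130.62 - 3.40q.
Set SMB = MC: 130.62 - 3.40q = 54.29 + 2.30q → q* = 13.3912.
Consumer price on the demand curve at q*: 123.49 − 3.87×13.3912 = 71.6661.

P = 71.67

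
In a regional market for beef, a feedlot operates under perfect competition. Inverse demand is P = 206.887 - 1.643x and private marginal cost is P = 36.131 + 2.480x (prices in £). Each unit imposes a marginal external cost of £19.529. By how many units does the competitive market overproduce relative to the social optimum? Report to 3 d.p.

4.737 units

Market equilibrium (private): 36.131 + 2.480x = 206.887 - 1.643x → x_m = 41.4155.
Social marginal cost = private MC + MEC = 55.660 + 2.480x.
Set SMC = demand: 55.660 + 2.480x = 206.887 - 1.643x → x* = 36.6789.
Gap = |41.4155 − 36.6789| = 4.7366.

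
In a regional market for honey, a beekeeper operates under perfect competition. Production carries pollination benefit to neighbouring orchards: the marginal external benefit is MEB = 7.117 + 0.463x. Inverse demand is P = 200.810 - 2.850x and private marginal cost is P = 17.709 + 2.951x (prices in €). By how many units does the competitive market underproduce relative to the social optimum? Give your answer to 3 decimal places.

Market equilibrium (private): 17.709 + 2.951x = 200.810 - 2.850x → x_m = 31.5637.
Social marginal cost = private MC − MEB = 10.592 + 2.488x.
Set SMC = demand: 10.592 + 2.488x = 200.810 - 2.850x → x* = 35.6347.
Gap = |31.5637 − 35.6347| = 4.0710.

4.071 units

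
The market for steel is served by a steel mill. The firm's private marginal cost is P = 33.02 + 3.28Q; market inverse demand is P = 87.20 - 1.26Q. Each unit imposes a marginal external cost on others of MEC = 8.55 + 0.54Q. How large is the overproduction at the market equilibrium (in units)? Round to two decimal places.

Market equilibrium (private): 33.02 + 3.28Q = 87.20 - 1.26Q → Q_m = 11.9339.
Social marginal cost = private MC + MEC = 41.57 + 3.82Q.
Set SMC = demand: 41.57 + 3.82Q = 87.20 - 1.26Q → Q* = 8.9823.
Gap = |11.9339 − 8.9823| = 2.9516.

2.95 units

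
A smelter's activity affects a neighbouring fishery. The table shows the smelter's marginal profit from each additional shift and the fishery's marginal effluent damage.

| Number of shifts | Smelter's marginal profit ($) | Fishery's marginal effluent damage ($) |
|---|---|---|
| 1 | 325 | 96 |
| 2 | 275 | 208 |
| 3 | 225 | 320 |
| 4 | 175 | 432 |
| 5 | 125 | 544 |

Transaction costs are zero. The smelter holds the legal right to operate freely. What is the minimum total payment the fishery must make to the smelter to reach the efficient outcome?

Left alone the smelter would choose level 5 (marginal profit stays positive).
Efficient level: k* = 2 (marginal profit ≥ marginal effluent damage through 2).
The fishery must at least cover the smelter's forgone profit from cutting 5→2: 225 + 175 + 125 = 525.

$525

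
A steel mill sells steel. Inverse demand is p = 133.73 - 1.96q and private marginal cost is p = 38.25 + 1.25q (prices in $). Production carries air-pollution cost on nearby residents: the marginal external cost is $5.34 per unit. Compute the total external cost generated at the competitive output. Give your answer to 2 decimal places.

$158.84

Market equilibrium (private): 38.25 + 1.25q = 133.73 - 1.96q → q_m = 29.7445.
Total external cost = MEC × q_m = 5.34 × 29.7445 = 158.8356.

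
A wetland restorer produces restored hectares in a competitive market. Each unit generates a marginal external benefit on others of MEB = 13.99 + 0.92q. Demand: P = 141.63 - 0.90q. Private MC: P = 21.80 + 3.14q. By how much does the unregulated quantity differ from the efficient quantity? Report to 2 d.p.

Market equilibrium (private): 21.80 + 3.14q = 141.63 - 0.90q → q_m = 29.6609.
Social marginal cost = private MC − MEB = 7.81 + 2.22q.
Set SMC = demand: 7.81 + 2.22q = 141.63 - 0.90q → q* = 42.8910.
Gap = |29.6609 − 42.8910| = 13.2301.

13.23 units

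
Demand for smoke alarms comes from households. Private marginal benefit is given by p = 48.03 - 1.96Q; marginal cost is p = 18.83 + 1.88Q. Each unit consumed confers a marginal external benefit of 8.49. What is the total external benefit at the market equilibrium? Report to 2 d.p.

Market equilibrium (private): 18.83 + 1.88Q = 48.03 - 1.96Q → Q_m = 7.6042.
Total external benefit = MEB × Q_m = 8.49 × 7.6042 = 64.5597.

64.56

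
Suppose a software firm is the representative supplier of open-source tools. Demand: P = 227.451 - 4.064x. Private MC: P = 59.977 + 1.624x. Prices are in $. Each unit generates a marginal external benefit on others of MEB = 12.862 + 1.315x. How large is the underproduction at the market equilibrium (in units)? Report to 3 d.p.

11.795 units

Market equilibrium (private): 59.977 + 1.624x = 227.451 - 4.064x → x_m = 29.4434.
Social marginal cost = private MC − MEB = 47.115 + 0.309x.
Set SMC = demand: 47.115 + 0.309x = 227.451 - 4.064x → x* = 41.2385.
Gap = |29.4434 − 41.2385| = 11.7951.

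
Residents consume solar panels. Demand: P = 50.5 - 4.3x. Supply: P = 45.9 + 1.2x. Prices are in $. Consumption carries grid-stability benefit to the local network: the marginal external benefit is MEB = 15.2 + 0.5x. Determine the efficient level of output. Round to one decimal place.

x* = 4.0

Social marginal benefit = demand + MEB = 65.7 - 3.8x.
Set SMB = MC: 65.7 - 3.8x = 45.9 + 1.2x → x* = 3.9600.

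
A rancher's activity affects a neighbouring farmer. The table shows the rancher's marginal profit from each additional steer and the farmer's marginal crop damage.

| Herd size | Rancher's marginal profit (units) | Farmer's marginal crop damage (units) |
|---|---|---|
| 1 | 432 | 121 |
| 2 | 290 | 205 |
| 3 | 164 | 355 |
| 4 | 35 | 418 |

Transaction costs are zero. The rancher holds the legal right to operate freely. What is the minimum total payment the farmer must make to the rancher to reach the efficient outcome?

199

Left alone the rancher would choose level 4 (marginal profit stays positive).
Efficient level: k* = 2 (marginal profit ≥ marginal crop damage through 2).
The farmer must at least cover the rancher's forgone profit from cutting 4→2: 164 + 35 = 199.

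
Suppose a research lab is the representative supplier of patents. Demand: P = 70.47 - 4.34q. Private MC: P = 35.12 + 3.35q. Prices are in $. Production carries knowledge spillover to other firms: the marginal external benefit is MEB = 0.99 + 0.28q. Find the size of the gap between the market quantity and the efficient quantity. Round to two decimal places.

0.31 units

Market equilibrium (private): 35.12 + 3.35q = 70.47 - 4.34q → q_m = 4.5969.
Social marginal cost = private MC − MEB = 34.13 + 3.07q.
Set SMC = demand: 34.13 + 3.07q = 70.47 - 4.34q → q* = 4.9042.
Gap = |4.5969 − 4.9042| = 0.3073.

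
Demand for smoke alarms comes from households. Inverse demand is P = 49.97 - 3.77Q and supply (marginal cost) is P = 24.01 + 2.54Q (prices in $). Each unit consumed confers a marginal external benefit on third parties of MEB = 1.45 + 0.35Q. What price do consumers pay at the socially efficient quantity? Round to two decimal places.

P = $32.63

Social marginal benefit = demand + MEB = 51.42 - 3.42Q.
Set SMB = MC: 51.42 - 3.42Q = 24.01 + 2.54Q → Q* = 4.5990.
Consumer price on the demand curve at Q*: 49.97 − 3.77×4.5990 = 32.6318.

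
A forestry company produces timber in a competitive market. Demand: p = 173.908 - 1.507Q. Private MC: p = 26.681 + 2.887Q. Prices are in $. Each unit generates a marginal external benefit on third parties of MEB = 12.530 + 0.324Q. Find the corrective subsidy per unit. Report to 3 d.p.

subsidy = $25.248 per unit

Social marginal cost = private MC − MEB = 14.151 + 2.563Q.
Set SMC = demand: 14.151 + 2.563Q = 173.908 - 1.507Q → Q* = 39.2523.
The Pigouvian subsidy equals MEB at Q*: 12.530 + 0.324×39.2523 = 25.2477.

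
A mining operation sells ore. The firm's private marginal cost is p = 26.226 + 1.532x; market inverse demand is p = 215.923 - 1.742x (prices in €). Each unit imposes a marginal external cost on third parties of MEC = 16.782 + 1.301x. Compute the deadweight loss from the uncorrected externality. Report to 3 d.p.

DWL = €928.298

Market equilibrium (private): 26.226 + 1.532x = 215.923 - 1.742x → x_m = 57.9404.
Social marginal cost = private MC + MEC = 43.008 + 2.833x.
Set SMC = demand: 43.008 + 2.833x = 215.923 - 1.742x → x* = 37.7956.
Height of the DWL triangle at x_m is SMC(x_m) − demand(x_m) = MEC(x_m) = 92.1625.
DWL = ½ × 20.1448 × 92.1625 = 928.2976.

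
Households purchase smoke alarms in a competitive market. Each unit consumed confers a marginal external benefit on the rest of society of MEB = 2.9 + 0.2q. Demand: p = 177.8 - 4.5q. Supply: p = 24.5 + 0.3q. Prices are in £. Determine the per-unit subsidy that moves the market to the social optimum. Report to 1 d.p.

Social marginal benefit = demand + MEB = 180.7 - 4.3q.
Set SMB = MC: 180.7 - 4.3q = 24.5 + 0.3q → q* = 33.9565.
The Pigouvian subsidy equals MEB at q*: 2.9 + 0.2×33.9565 = 9.6913.

subsidy = £9.7 per unit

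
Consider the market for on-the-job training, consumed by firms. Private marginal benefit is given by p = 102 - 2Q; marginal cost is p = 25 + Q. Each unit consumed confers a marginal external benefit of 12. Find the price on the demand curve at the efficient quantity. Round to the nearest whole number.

Social marginal benefit = demand + MEB = 114 - 2Q.
Set SMB = MC: 114 - 2Q = 25 + Q → Q* = 29.6667.
Consumer price on the demand curve at Q*: 102 − 2×29.6667 = 42.6666.

P = 43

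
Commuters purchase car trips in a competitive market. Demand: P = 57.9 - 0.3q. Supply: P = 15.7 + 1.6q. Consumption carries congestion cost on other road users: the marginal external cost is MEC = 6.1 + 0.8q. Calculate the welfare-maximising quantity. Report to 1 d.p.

Social marginal benefit = demand − MEC = 51.8 - 1.1q.
Set SMB = MC: 51.8 - 1.1q = 15.7 + 1.6q → q* = 13.3704.

q* = 13.4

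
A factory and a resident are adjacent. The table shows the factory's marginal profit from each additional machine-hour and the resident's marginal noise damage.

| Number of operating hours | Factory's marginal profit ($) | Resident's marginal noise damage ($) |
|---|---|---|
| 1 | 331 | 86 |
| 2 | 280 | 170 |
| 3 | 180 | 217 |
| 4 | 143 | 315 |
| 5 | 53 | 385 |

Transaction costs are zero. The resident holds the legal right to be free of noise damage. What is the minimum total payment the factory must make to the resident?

$256

Efficient level: marginal profit ≥ marginal noise damage through level 2, so k* = 2.
With the resident holding the right, the factory must at least compensate total damage at k*: 86 + 170 = 256.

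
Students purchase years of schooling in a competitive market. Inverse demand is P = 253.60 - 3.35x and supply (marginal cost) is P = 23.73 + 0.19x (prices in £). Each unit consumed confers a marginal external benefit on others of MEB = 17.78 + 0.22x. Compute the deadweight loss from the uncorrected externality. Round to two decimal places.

Market equilibrium (private): 23.73 + 0.19x = 253.60 - 3.35x → x_m = 64.9350.
Social marginal benefit = demand + MEB = 271.38 - 3.13x.
Set SMB = MC: 271.38 - 3.13x = 23.73 + 0.19x → x* = 74.5934.
Between x* and x_m the wedge SMB − MC runs linearly from 0 to MEB(x_m), so the loss is a triangle.
DWL = ½ × 9.6584 × 32.0657 = 154.8517.

DWL = £154.85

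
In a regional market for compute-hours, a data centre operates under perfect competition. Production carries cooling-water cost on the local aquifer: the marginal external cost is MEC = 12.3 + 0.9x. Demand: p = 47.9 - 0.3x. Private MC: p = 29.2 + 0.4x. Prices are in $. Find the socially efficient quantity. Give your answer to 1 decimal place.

x* = 4.0

Social marginal cost = private MC + MEC = 41.5 + 1.3x.
Set SMC = demand: 41.5 + 1.3x = 47.9 - 0.3x → x* = 4.0000.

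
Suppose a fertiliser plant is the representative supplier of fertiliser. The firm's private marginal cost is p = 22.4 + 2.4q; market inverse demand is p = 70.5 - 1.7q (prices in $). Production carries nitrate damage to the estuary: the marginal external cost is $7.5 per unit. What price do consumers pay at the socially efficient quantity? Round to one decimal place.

P = $53.7

Social marginal cost = private MC + MEC = 29.9 + 2.4q.
Set SMC = demand: 29.9 + 2.4q = 70.5 - 1.7q → q* = 9.9024.
Consumer price on the demand curve at q*: 70.5 − 1.7×9.9024 = 53.6659.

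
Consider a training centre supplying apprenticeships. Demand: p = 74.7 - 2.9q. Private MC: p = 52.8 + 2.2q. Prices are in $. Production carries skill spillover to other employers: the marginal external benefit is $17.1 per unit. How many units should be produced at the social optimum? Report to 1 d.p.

Social marginal cost = private MC − MEB = 35.7 + 2.2q.
Set SMC = demand: 35.7 + 2.2q = 74.7 - 2.9q → q* = 7.6471.

q* = 7.6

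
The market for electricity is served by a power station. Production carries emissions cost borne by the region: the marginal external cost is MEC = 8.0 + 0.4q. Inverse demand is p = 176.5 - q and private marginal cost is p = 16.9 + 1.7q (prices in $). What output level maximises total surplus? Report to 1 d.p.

Social marginal cost = private MC + MEC = 24.9 + 2.1q.
Set SMC = demand: 24.9 + 2.1q = 176.5 - q → q* = 48.9032.

q* = 48.9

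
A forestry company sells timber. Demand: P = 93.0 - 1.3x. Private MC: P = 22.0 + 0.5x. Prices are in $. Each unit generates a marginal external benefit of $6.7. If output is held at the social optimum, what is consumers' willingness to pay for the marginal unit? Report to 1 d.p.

P = $36.9

Social marginal cost = private MC − MEB = 15.3 + 0.5x.
Set SMC = demand: 15.3 + 0.5x = 93.0 - 1.3x → x* = 43.1667.
Consumer price on the demand curve at x*: 93.0 − 1.3×43.1667 = 36.8833.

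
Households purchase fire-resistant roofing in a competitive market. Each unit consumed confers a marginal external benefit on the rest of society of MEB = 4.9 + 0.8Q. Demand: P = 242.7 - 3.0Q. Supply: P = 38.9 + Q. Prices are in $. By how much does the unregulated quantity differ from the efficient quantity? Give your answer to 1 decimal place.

Market equilibrium (private): 38.9 + Q = 242.7 - 3.0Q → Q_m = 50.9500.
Social marginal benefit = demand + MEB = 247.6 - 2.2Q.
Set SMB = MC: 247.6 - 2.2Q = 38.9 + Q → Q* = 65.2188.
Gap = |50.9500 − 65.2188| = 14.2688.

14.3 units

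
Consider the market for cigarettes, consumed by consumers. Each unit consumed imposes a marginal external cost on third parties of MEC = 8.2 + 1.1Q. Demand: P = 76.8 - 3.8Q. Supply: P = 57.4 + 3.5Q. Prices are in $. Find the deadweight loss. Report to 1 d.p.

Market equilibrium (private): 57.4 + 3.5Q = 76.8 - 3.8Q → Q_m = 2.6575.
Social marginal benefit = demand − MEC = 68.6 - 4.9Q.
Set SMB = MC: 68.6 - 4.9Q = 57.4 + 3.5Q → Q* = 1.3333.
Between Q* and Q_m the wedge MC − SMB runs linearly from 0 to MEC(Q_m), so the loss is a triangle.
DWL = ½ × 1.3242 × 11.1233 = 7.3647.

DWL = $7.4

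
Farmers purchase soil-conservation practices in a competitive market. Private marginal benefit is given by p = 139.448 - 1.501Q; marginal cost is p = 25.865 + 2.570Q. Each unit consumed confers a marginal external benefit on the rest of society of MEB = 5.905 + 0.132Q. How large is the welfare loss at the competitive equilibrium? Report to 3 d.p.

Market equilibrium (private): 25.865 + 2.570Q = 139.448 - 1.501Q → Q_m = 27.9005.
Social marginal benefit = demand + MEB = 145.353 - 1.369Q.
Set SMB = MC: 145.353 - 1.369Q = 25.865 + 2.570Q → Q* = 30.3346.
The welfare-loss triangle has base |Q_m − Q*| and height MEB(Q_m) (the vertical gap between SMB and MC is zero at Q* and MEB at Q_m).
DWL = ½ × 2.4341 × 9.5879 = 11.6690.

DWL = 11.669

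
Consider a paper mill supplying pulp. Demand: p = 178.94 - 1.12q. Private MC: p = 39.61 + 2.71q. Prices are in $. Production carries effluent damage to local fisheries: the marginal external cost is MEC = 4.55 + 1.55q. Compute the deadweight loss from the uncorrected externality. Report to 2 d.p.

Market equilibrium (private): 39.61 + 2.71q = 178.94 - 1.12q → q_m = 36.3786.
Social marginal cost = private MC + MEC = 44.16 + 4.26q.
Set SMC = demand: 44.16 + 4.26q = 178.94 - 1.12q → q* = 25.0520.
Height of the DWL triangle at q_m is SMC(q_m) − demand(q_m) = MEC(q_m) = 60.9368.
DWL = ½ × 11.3266 × 60.9368 = 345.1034.

DWL = $345.10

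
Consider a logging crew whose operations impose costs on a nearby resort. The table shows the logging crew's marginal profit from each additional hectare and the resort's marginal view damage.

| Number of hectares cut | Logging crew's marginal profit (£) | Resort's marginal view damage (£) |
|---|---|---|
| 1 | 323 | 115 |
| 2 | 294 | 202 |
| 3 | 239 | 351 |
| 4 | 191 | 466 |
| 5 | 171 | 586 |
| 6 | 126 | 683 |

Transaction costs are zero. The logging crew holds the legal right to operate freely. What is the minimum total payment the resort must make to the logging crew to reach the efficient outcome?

£727

Left alone the logging crew would choose level 6 (marginal profit stays positive).
Efficient level: k* = 2 (marginal profit ≥ marginal view damage through 2).
The resort must at least cover the logging crew's forgone profit from cutting 6→2: 239 + 191 + 171 + 126 = 727.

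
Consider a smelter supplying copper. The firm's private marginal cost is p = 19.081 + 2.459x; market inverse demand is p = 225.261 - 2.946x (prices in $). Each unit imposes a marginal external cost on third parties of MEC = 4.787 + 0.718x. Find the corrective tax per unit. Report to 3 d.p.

tax = $28.403 per unit

Social marginal cost = private MC + MEC = 23.868 + 3.177x.
Set SMC = demand: 23.868 + 3.177x = 225.261 - 2.946x → x* = 32.8912.
The Pigouvian tax equals MEC at x*: 4.787 + 0.718×32.8912 = 28.4029.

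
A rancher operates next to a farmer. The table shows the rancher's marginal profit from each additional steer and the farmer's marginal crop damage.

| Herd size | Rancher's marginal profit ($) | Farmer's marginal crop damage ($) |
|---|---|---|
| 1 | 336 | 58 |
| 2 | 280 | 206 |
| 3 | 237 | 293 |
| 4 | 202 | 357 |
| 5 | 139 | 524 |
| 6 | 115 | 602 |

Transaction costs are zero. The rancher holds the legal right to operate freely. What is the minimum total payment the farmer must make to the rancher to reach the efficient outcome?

$693

Left alone the rancher would choose level 6 (marginal profit stays positive).
Efficient level: k* = 2 (marginal profit ≥ marginal crop damage through 2).
The farmer must at least cover the rancher's forgone profit from cutting 6→2: 237 + 202 + 139 + 115 = 693.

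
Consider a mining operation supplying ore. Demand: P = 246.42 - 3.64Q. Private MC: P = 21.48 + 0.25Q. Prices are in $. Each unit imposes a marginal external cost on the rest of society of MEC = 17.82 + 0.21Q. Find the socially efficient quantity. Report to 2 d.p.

Social marginal cost = private MC + MEC = 39.30 + 0.46Q.
Set SMC = demand: 39.30 + 0.46Q = 246.42 - 3.64Q → Q* = 50.5171.

Q* = 50.52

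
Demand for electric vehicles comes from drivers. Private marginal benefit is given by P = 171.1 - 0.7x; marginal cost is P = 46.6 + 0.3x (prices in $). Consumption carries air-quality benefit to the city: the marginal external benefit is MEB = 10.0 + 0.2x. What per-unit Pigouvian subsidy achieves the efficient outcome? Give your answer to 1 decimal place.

subsidy = $43.6 per unit

Social marginal benefit = demand + MEB = 181.1 - 0.5x.
Set SMB = MC: 181.1 - 0.5x = 46.6 + 0.3x → x* = 168.1250.
The Pigouvian subsidy equals MEB at x*: 10.0 + 0.2×168.1250 = 43.6250.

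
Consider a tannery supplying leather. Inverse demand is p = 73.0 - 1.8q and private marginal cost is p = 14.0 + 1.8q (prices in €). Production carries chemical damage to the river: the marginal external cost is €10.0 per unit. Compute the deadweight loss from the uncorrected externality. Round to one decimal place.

Market equilibrium (private): 14.0 + 1.8q = 73.0 - 1.8q → q_m = 16.3889.
Social marginal cost = private MC + MEC = 24.0 + 1.8q.
Set SMC = demand: 24.0 + 1.8q = 73.0 - 1.8q → q* = 13.6111.
Between q* and q_m the wedge SMC − demand runs linearly from 0 to MEC(q_m), so the loss is a triangle.
DWL = ½ × 2.7778 × 10.0000 = 13.8890.

DWL = €13.9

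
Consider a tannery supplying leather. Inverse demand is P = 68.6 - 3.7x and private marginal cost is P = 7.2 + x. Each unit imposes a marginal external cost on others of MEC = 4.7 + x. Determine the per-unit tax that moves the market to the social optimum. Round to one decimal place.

tax = 14.6 per unit

Social marginal cost = private MC + MEC = 11.9 + 2.0x.
Set SMC = demand: 11.9 + 2.0x = 68.6 - 3.7x → x* = 9.9474.
The Pigouvian tax equals MEC at x*: 4.7 + 1.0×9.9474 = 14.6474.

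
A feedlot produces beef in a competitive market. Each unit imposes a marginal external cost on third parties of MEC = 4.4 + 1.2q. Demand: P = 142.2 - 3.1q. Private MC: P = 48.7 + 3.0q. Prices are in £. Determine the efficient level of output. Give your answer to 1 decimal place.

q* = 12.2

Social marginal cost = private MC + MEC = 53.1 + 4.2q.
Set SMC = demand: 53.1 + 4.2q = 142.2 - 3.1q → q* = 12.2055.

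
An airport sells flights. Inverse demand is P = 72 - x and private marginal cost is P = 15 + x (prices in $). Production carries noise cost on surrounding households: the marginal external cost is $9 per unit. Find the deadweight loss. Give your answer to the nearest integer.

Market equilibrium (private): 15 + x = 72 - x → x_m = 28.5000.
Social marginal cost = private MC + MEC = 24 + x.
Set SMC = demand: 24 + x = 72 - x → x* = 24.0000.
Between x* and x_m the wedge SMC − demand runs linearly from 0 to MEC(x_m), so the loss is a triangle.
DWL = ½ × 4.5000 × 9.0000 = 20.2500.

DWL = $20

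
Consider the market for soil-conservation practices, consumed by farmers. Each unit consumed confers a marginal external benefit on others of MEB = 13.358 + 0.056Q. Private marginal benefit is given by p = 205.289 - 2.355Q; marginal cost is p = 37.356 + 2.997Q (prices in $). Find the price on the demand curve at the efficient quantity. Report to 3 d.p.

P = $124.673

Social marginal benefit = demand + MEB = 218.647 - 2.299Q.
Set SMB = MC: 218.647 - 2.299Q = 37.356 + 2.997Q → Q* = 34.2317.
Consumer price on the demand curve at Q*: 205.289 − 2.355×34.2317 = 124.6733.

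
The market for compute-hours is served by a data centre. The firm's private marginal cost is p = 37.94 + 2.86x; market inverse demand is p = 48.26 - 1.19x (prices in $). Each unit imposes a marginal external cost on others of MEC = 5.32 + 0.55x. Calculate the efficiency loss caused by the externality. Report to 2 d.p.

DWL = $4.91

Market equilibrium (private): 37.94 + 2.86x = 48.26 - 1.19x → x_m = 2.5481.
Social marginal cost = private MC + MEC = 43.26 + 3.41x.
Set SMC = demand: 43.26 + 3.41x = 48.26 - 1.19x → x* = 1.0870.
Between x* and x_m the wedge SMC − demand runs linearly from 0 to MEC(x_m), so the loss is a triangle.
DWL = ½ × 1.4611 × 6.7215 = 4.9104.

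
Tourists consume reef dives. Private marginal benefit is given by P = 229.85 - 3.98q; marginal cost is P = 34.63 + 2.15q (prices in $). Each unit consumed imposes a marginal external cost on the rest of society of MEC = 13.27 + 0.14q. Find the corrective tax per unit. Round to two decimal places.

Social marginal benefit = demand − MEC = 216.58 - 4.12q.
Set SMB = MC: 216.58 - 4.12q = 34.63 + 2.15q → q* = 29.0191.
The Pigouvian tax equals MEC at q*: 13.27 + 0.14×29.0191 = 17.3327.

tax = $17.33 per unit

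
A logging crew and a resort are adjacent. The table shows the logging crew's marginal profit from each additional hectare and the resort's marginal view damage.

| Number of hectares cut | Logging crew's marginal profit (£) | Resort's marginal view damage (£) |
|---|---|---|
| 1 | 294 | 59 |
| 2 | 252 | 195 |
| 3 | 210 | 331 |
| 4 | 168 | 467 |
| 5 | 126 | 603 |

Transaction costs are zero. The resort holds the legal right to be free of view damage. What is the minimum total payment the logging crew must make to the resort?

Efficient level: marginal profit ≥ marginal view damage through level 2, so k* = 2.
With the resort holding the right, the logging crew must at least compensate total damage at k*: 59 + 195 = 254.

£254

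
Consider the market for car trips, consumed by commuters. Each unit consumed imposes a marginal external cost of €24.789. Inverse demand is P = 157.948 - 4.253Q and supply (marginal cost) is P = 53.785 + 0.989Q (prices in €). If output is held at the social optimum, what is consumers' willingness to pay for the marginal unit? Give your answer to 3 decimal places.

P = €93.549

Social marginal benefit = demand − MEC = 133.159 - 4.253Q.
Set SMB = MC: 133.159 - 4.253Q = 53.785 + 0.989Q → Q* = 15.1419.
Consumer price on the demand curve at Q*: 157.948 − 4.253×15.1419 = 93.5495.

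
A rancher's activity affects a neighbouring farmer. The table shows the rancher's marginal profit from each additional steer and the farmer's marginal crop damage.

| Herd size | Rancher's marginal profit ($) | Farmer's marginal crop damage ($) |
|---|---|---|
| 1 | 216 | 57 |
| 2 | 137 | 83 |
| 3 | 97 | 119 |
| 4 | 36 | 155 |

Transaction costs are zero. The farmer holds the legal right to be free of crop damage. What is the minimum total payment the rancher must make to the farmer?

$140

Efficient level: marginal profit ≥ marginal crop damage through level 2, so k* = 2.
With the farmer holding the right, the rancher must at least compensate total damage at k*: 57 + 83 = 140.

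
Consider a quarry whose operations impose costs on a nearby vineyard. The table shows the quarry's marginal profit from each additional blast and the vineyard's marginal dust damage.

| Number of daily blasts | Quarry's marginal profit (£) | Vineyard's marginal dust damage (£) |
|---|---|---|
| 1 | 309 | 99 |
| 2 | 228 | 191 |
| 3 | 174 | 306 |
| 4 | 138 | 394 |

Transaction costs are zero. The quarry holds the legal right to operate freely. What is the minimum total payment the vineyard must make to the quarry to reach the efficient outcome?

£312

Left alone the quarry would choose level 4 (marginal profit stays positive).
Efficient level: k* = 2 (marginal profit ≥ marginal dust damage through 2).
The vineyard must at least cover the quarry's forgone profit from cutting 4→2: 174 + 138 = 312.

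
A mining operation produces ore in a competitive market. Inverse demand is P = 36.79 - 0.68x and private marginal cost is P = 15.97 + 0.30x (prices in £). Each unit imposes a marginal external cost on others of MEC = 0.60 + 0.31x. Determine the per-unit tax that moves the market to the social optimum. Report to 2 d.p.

tax = £5.46 per unit

Social marginal cost = private MC + MEC = 16.57 + 0.61x.
Set SMC = demand: 16.57 + 0.61x = 36.79 - 0.68x → x* = 15.6744.
The Pigouvian tax equals MEC at x*: 0.60 + 0.31×15.6744 = 5.4591.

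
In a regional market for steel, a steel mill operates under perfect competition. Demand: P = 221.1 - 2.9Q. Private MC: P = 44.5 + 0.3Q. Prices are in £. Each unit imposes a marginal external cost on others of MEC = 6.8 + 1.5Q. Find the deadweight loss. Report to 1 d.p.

DWL = £853.7

Market equilibrium (private): 44.5 + 0.3Q = 221.1 - 2.9Q → Q_m = 55.1875.
Social marginal cost = private MC + MEC = 51.3 + 1.8Q.
Set SMC = demand: 51.3 + 1.8Q = 221.1 - 2.9Q → Q* = 36.1277.
Height of the DWL triangle at Q_m is SMC(Q_m) − demand(Q_m) = MEC(Q_m) = 89.5813.
DWL = ½ × 19.0598 × 89.5813 = 853.7008.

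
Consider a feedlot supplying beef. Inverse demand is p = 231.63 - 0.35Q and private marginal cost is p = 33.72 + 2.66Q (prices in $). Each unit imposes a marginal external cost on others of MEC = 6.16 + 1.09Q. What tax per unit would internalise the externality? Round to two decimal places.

Social marginal cost = private MC + MEC = 39.88 + 3.75Q.
Set SMC = demand: 39.88 + 3.75Q = 231.63 - 0.35Q → Q* = 46.7683.
The Pigouvian tax equals MEC at Q*: 6.16 + 1.09×46.7683 = 57.1374.

tax = $57.14 per unit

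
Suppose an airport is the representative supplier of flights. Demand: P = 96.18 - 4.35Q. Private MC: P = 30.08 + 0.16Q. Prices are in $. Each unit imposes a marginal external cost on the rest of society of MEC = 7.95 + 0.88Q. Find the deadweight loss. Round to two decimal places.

Market equilibrium (private): 30.08 + 0.16Q = 96.18 - 4.35Q → Q_m = 14.6563.
Social marginal cost = private MC + MEC = 38.03 + 1.04Q.
Set SMC = demand: 38.03 + 1.04Q = 96.18 - 4.35Q → Q* = 10.7885.
The welfare-loss triangle has base |Q_m − Q*| and height MEC(Q_m) (the vertical gap between SMC and demand is zero at Q* and MEC at Q_m).
DWL = ½ × 3.8678 × 20.8476 = 40.3172.

DWL = $40.32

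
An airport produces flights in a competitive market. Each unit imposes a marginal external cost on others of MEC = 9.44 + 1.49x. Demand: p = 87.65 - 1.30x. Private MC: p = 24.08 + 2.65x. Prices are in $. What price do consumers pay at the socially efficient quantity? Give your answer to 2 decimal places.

Social marginal cost = private MC + MEC = 33.52 + 4.14x.
Set SMC = demand: 33.52 + 4.14x = 87.65 - 1.30x → x* = 9.9504.
Consumer price on the demand curve at x*: 87.65 − 1.30×9.9504 = 74.7145.

P = $74.71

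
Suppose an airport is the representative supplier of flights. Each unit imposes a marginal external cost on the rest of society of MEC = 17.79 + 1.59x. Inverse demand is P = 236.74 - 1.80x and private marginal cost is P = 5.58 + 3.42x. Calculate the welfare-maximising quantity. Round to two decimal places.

x* = 31.33

Social marginal cost = private MC + MEC = 23.37 + 5.01x.
Set SMC = demand: 23.37 + 5.01x = 236.74 - 1.80x → x* = 31.3319.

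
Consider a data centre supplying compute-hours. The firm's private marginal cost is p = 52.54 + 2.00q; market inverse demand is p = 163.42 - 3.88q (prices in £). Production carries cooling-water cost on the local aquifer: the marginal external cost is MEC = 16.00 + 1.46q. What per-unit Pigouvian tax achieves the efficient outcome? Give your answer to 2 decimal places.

tax = £34.87 per unit

Social marginal cost = private MC + MEC = 68.54 + 3.46q.
Set SMC = demand: 68.54 + 3.46q = 163.42 - 3.88q → q* = 12.9264.
The Pigouvian tax equals MEC at q*: 16.00 + 1.46×12.9264 = 34.8725.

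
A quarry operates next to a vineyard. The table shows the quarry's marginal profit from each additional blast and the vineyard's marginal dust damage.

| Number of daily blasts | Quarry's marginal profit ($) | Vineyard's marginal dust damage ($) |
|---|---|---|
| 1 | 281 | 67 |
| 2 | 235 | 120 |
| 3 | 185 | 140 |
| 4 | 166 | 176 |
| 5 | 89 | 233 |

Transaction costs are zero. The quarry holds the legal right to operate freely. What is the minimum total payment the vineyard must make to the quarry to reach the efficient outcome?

$255

Left alone the quarry would choose level 5 (marginal profit stays positive).
Efficient level: k* = 3 (marginal profit ≥ marginal dust damage through 3).
The vineyard must at least cover the quarry's forgone profit from cutting 5→3: 166 + 89 = 255.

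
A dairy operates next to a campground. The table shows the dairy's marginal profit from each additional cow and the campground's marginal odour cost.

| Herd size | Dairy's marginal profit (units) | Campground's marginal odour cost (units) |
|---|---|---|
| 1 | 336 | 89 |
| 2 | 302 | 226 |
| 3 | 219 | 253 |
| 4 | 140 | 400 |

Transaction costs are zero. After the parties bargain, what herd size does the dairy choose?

Bargaining reaches the level where marginal profit last exceeds marginal odour cost.
That holds through level 2 (302 ≥ 226) but not at 3 (219 < 253).

2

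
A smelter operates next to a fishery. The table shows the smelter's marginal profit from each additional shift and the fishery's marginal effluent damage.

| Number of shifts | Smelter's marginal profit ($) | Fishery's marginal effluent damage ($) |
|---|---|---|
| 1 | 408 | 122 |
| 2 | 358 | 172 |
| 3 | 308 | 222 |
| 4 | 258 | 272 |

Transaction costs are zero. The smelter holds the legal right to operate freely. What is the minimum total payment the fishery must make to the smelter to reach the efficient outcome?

Left alone the smelter would choose level 4 (marginal profit stays positive).
Efficient level: k* = 3 (marginal profit ≥ marginal effluent damage through 3).
The fishery must at least cover the smelter's forgone profit from cutting 4→3: 258 = 258.

$258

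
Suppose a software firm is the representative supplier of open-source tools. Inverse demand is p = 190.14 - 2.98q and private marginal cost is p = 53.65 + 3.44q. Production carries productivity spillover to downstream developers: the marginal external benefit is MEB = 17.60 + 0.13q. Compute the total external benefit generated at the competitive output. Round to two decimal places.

Market equilibrium (private): 53.65 + 3.44q = 190.14 - 2.98q → q_m = 21.2601.
Total external benefit = ∫₀^{q_m} (17.60 + 0.13q) dq = 17.60×21.2601 + ½×0.13×21.2601² = 403.5572.

403.56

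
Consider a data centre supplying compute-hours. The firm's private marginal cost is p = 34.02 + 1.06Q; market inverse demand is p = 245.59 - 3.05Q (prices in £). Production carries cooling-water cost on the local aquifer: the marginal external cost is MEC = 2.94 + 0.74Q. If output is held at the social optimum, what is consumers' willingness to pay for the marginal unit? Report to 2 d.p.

P = £114.39

Social marginal cost = private MC + MEC = 36.96 + 1.80Q.
Set SMC = demand: 36.96 + 1.80Q = 245.59 - 3.05Q → Q* = 43.0165.
Consumer price on the demand curve at Q*: 245.59 − 3.05×43.0165 = 114.3897.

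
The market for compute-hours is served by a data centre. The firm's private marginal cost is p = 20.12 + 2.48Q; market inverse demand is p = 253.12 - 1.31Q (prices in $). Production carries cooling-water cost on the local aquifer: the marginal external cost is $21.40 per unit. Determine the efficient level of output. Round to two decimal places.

Q* = 55.83

Social marginal cost = private MC + MEC = 41.52 + 2.48Q.
Set SMC = demand: 41.52 + 2.48Q = 253.12 - 1.31Q → Q* = 55.8311.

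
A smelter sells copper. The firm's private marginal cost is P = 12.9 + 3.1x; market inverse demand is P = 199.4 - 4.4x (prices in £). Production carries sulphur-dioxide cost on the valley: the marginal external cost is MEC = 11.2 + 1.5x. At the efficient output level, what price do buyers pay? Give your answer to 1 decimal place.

Social marginal cost = private MC + MEC = 24.1 + 4.6x.
Set SMC = demand: 24.1 + 4.6x = 199.4 - 4.4x → x* = 19.4778.
Consumer price on the demand curve at x*: 199.4 − 4.4×19.4778 = 113.6977.

P = £113.7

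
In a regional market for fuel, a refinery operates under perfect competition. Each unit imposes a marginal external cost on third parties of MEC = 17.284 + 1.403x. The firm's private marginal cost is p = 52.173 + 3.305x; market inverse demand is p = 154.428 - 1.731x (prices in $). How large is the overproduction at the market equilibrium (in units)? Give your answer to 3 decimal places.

Market equilibrium (private): 52.173 + 3.305x = 154.428 - 1.731x → x_m = 20.3048.
Social marginal cost = private MC + MEC = 69.457 + 4.708x.
Set SMC = demand: 69.457 + 4.708x = 154.428 - 1.731x → x* = 13.1963.
Gap = |20.3048 − 13.1963| = 7.1085.

7.109 units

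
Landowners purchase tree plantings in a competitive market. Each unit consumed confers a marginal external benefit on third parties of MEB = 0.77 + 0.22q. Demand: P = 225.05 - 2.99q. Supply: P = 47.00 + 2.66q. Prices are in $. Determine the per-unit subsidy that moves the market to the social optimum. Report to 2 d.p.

subsidy = $8.02 per unit

Social marginal benefit = demand + MEB = 225.82 - 2.77q.
Set SMB = MC: 225.82 - 2.77q = 47.00 + 2.66q → q* = 32.9319.
The Pigouvian subsidy equals MEB at q*: 0.77 + 0.22×32.9319 = 8.0150.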